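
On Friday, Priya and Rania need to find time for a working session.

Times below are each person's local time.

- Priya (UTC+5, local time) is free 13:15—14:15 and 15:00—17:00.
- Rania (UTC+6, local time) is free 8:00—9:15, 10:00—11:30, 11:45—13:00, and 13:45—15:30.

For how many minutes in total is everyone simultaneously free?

Priya → UTC: 08:15–09:15, 10:00–12:00.
Rania → UTC: 02:00–03:15, 04:00–05:30, 05:45–07:00, 07:45–09:30.
Priya ∩ Rania: 08:15–09:15.
Total common minutes: 60.

60 minutes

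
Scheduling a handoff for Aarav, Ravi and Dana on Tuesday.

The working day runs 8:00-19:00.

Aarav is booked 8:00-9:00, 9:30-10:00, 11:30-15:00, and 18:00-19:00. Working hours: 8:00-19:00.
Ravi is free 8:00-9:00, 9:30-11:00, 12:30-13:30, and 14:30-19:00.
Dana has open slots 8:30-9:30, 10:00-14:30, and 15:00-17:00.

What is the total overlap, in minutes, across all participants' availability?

Aarav free within 08:00–19:00: 09:00–09:30, 10:00–11:30, 15:00–18:00.
Aarav ∩ Ravi: 10:00–11:00, 15:00–18:00.
Aarav ∩ Ravi ∩ Dana: 10:00–11:00, 15:00–17:00.
Total common minutes: 60 + 120 = 180.

180 minutes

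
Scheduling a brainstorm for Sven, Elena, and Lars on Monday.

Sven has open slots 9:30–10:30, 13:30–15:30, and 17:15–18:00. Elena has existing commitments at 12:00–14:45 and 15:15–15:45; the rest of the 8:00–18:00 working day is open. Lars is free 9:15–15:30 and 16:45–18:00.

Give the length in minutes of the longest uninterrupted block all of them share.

60 minutes

Elena free within 08:00–18:00: 08:00–12:00, 14:45–15:15, 15:45–18:00.
Sven ∩ Elena: 09:30–10:30, 14:45–15:15, 17:15–18:00.
Sven ∩ Elena ∩ Lars: 09:30–10:30, 14:45–15:15, 17:15–18:00.
Common window lengths: 60, 30, 45 min; longest is 60.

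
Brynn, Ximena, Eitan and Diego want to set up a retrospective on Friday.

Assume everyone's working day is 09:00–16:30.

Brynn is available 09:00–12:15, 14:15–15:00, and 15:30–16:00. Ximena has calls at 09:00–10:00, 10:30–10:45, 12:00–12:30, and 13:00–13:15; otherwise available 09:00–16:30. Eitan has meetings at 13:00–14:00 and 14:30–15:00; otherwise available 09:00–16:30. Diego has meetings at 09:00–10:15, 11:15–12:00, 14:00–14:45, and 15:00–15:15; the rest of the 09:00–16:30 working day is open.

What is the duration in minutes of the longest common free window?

Ximena free within 09:00–16:30: 10:00–10:30, 10:45–12:00, 12:30–13:00, 13:15–16:30.
Eitan free within 09:00–16:30: 09:00–13:00, 14:00–14:30, 15:00–16:30.
Diego free within 09:00–16:30: 10:15–11:15, 12:00–14:00, 14:45–15:00, 15:15–16:30.
Brynn ∩ Ximena: 10:00–10:30, 10:45–12:00, 14:15–15:00, 15:30–16:00.
Brynn ∩ Ximena ∩ Eitan: 10:00–10:30, 10:45–12:00, 14:15–14:30, 15:30–16:00.
Brynn ∩ Ximena ∩ Eitan ∩ Diego: 10:15–10:30, 10:45–11:15, 15:30–16:00.
Common window lengths: 15, 30, 30 min; longest is 30.

30 minutes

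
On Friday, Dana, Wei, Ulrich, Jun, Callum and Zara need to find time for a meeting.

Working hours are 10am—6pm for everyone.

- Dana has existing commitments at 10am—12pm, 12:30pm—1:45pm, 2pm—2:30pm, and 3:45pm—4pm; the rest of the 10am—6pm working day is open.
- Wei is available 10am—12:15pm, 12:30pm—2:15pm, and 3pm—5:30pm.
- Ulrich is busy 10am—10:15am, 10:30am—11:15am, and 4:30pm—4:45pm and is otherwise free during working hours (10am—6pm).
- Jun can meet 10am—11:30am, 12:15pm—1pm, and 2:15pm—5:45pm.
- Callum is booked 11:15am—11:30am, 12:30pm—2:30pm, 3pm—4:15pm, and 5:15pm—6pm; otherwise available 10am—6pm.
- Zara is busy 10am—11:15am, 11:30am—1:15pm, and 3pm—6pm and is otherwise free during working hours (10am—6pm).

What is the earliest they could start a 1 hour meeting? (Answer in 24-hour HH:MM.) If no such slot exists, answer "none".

Dana free within 10:00–18:00: 12:00–12:30, 13:45–14:00, 14:30–15:45, 16:00–18:00.
Ulrich free within 10:00–18:00: 10:15–10:30, 11:15–16:30, 16:45–18:00.
Callum free within 10:00–18:00: 10:00–11:15, 11:30–12:30, 14:30–15:00, 16:15–17:15.
Zara free within 10:00–18:00: 11:15–11:30, 13:15–15:00.
Dana ∩ Wei: 12:00–12:15, 13:45–14:00, 15:00–15:45, 16:00–17:30.
Dana ∩ Wei ∩ Ulrich: 12:00–12:15, 13:45–14:00, 15:00–15:45, 16:00–16:30, 16:45–17:30.
Dana ∩ Wei ∩ Ulrich ∩ Jun: 15:00–15:45, 16:00–16:30, 16:45–17:30.
Dana ∩ Wei ∩ Ulrich ∩ Jun ∩ Callum: 16:15–16:30, 16:45–17:15.
Dana ∩ Wei ∩ Ulrich ∩ Jun ∩ Callum ∩ Zara: (none).
Windows ≥ 60 min: (none).

none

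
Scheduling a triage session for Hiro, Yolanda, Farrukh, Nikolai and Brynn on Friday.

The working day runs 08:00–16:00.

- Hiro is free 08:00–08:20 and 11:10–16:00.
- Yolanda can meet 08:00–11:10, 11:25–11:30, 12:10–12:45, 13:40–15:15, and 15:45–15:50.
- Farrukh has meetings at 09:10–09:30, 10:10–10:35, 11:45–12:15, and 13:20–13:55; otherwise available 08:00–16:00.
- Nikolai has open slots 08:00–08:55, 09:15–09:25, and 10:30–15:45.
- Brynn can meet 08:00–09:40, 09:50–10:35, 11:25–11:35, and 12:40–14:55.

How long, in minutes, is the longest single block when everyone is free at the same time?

Farrukh free within 08:00–16:00: 08:00–09:10, 09:30–10:10, 10:35–11:45, 12:15–13:20, 13:55–16:00.
Hiro ∩ Yolanda: 08:00–08:20, 11:25–11:30, 12:10–12:45, 13:40–15:15, 15:45–15:50.
Hiro ∩ Yolanda ∩ Farrukh: 08:00–08:20, 11:25–11:30, 12:15–12:45, 13:55–15:15, 15:45–15:50.
Hiro ∩ Yolanda ∩ Farrukh ∩ Nikolai: 08:00–08:20, 11:25–11:30, 12:15–12:45, 13:55–15:15.
Hiro ∩ Yolanda ∩ Farrukh ∩ Nikolai ∩ Brynn: 08:00–08:20, 11:25–11:30, 12:40–12:45, 13:55–14:55.
Common window lengths: 20, 5, 5, 60 min; longest is 60.

60 minutes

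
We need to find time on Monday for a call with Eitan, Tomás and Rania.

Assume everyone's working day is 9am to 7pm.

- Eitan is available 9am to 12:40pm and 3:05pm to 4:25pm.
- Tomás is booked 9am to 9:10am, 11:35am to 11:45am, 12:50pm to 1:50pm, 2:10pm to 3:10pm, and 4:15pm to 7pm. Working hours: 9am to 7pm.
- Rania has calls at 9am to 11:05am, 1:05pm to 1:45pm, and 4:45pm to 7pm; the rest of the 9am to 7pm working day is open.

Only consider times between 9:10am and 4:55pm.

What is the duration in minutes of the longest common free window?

Tomás free within 09:00–19:00: 09:10–11:35, 11:45–12:50, 13:50–14:10, 15:10–16:15.
Rania free within 09:00–19:00: 11:05–13:05, 13:45–16:45.
Eitan ∩ Tomás: 09:10–11:35, 11:45–12:40, 15:10–16:15.
Eitan ∩ Tomás ∩ Rania: 11:05–11:35, 11:45–12:40, 15:10–16:15.
Restricted to 09:10–16:55: 11:05–11:35, 11:45–12:40, 15:10–16:15.
Common window lengths: 30, 55, 65 min; longest is 65.

65 minutes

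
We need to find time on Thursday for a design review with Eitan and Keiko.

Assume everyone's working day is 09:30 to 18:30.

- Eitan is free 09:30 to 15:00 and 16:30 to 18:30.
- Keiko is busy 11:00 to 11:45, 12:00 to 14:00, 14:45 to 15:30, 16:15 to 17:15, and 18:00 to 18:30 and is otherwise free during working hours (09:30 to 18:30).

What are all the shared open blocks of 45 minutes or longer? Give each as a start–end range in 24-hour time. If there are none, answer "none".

Keiko free within 09:30–18:30: 09:30–11:00, 11:45–12:00, 14:00–14:45, 15:30–16:15, 17:15–18:00.
Eitan ∩ Keiko: 09:30–11:00, 11:45–12:00, 14:00–14:45, 17:15–18:00.
Windows ≥ 45 min: 09:30–11:00, 14:00–14:45, 17:15–18:00.

09:30–11:00, 14:00–14:45, 17:15–18:00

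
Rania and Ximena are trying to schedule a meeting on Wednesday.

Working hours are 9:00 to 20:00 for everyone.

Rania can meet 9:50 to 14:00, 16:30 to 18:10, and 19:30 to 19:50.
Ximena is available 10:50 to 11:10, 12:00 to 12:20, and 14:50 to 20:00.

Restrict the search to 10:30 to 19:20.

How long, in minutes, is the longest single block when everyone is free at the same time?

100 minutes

Rania ∩ Ximena: 10:50–11:10, 12:00–12:20, 16:30–18:10, 19:30–19:50.
Restricted to 10:30–19:20: 10:50–11:10, 12:00–12:20, 16:30–18:10.
Common window lengths: 20, 20, 100 min; longest is 100.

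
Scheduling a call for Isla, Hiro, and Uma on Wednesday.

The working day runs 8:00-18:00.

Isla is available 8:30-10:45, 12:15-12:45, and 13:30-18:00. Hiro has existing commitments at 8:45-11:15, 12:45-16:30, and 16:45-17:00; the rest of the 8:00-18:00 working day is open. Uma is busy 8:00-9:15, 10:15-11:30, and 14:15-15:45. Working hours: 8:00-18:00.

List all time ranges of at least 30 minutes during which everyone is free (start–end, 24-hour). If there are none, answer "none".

12:15–12:45, 17:00–18:00

Hiro free within 08:00–18:00: 08:00–08:45, 11:15–12:45, 16:30–16:45, 17:00–18:00.
Uma free within 08:00–18:00: 09:15–10:15, 11:30–14:15, 15:45–18:00.
Isla ∩ Hiro: 08:30–08:45, 12:15–12:45, 16:30–16:45, 17:00–18:00.
Isla ∩ Hiro ∩ Uma: 12:15–12:45, 16:30–16:45, 17:00–18:00.
Windows ≥ 30 min: 12:15–12:45, 17:00–18:00.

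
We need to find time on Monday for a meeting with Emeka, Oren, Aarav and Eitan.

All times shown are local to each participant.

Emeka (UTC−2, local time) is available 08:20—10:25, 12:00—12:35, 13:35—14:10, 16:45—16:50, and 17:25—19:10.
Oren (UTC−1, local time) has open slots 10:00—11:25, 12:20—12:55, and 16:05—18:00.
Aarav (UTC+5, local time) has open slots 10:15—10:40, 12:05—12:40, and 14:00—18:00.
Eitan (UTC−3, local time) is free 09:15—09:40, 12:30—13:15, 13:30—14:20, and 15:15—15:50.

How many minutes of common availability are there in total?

10 minutes

Emeka → UTC: 10:20–12:25, 14:00–14:35, 15:35–16:10, 18:45–18:50, 19:25–21:10.
Oren → UTC: 11:00–12:25, 13:20–13:55, 17:05–19:00.
Aarav → UTC: 05:15–05:40, 07:05–07:40, 09:00–13:00.
Eitan → UTC: 12:15–12:40, 15:30–16:15, 16:30–17:20, 18:15–18:50.
Emeka ∩ Oren: 11:00–12:25, 18:45–18:50.
Emeka ∩ Oren ∩ Aarav: 11:00–12:25.
Emeka ∩ Oren ∩ Aarav ∩ Eitan: 12:15–12:25.
Total common minutes: 10.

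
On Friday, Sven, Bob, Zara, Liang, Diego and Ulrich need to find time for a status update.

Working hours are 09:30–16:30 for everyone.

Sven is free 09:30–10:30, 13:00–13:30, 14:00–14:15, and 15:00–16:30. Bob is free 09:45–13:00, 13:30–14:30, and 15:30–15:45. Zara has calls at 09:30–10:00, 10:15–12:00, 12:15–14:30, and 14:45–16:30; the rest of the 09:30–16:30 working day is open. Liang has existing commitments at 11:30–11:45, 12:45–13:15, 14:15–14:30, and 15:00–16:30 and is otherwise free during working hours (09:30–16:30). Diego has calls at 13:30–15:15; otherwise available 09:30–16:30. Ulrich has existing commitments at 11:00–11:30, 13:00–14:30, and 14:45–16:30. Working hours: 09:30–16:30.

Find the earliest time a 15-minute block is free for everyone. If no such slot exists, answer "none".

10:00

Zara free within 09:30–16:30: 10:00–10:15, 12:00–12:15, 14:30–14:45.
Liang free within 09:30–16:30: 09:30–11:30, 11:45–12:45, 13:15–14:15, 14:30–15:00.
Diego free within 09:30–16:30: 09:30–13:30, 15:15–16:30.
Ulrich free within 09:30–16:30: 09:30–11:00, 11:30–13:00, 14:30–14:45.
Sven ∩ Bob: 09:45–10:30, 14:00–14:15, 15:30–15:45.
Sven ∩ Bob ∩ Zara: 10:00–10:15.
Sven ∩ Bob ∩ Zara ∩ Liang: 10:00–10:15.
Sven ∩ Bob ∩ Zara ∩ Liang ∩ Diego: 10:00–10:15.
Sven ∩ Bob ∩ Zara ∩ Liang ∩ Diego ∩ Ulrich: 10:00–10:15.
Windows ≥ 15 min: 10:00–10:15.
Earliest such window starts at 10:00.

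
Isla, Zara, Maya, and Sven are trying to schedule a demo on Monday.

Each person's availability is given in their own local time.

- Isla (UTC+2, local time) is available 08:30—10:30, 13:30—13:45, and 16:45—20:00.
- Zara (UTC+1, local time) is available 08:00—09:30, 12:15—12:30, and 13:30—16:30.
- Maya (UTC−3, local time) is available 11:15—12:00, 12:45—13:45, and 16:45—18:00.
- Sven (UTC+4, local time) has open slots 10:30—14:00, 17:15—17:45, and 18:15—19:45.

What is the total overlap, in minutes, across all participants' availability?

15 minutes

Isla → UTC: 06:30–08:30, 11:30–11:45, 14:45–18:00.
Zara → UTC: 07:00–08:30, 11:15–11:30, 12:30–15:30.
Maya → UTC: 14:15–15:00, 15:45–16:45, 19:45–21:00.
Sven → UTC: 06:30–10:00, 13:15–13:45, 14:15–15:45.
Isla ∩ Zara: 07:00–08:30, 14:45–15:30.
Isla ∩ Zara ∩ Maya: 14:45–15:00.
Isla ∩ Zara ∩ Maya ∩ Sven: 14:45–15:00.
Total common minutes: 15.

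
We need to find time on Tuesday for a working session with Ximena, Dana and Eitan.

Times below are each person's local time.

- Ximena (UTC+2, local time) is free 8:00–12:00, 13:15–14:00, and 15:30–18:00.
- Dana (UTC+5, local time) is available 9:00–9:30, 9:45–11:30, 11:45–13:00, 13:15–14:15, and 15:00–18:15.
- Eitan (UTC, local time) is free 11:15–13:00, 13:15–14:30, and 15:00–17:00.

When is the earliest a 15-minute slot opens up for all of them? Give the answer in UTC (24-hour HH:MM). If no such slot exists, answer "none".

11:15

Ximena → UTC: 06:00–10:00, 11:15–12:00, 13:30–16:00.
Dana → UTC: 04:00–04:30, 04:45–06:30, 06:45–08:00, 08:15–09:15, 10:00–13:15.
Eitan → UTC: 11:15–13:00, 13:15–14:30, 15:00–17:00.
Ximena ∩ Dana: 06:00–06:30, 06:45–08:00, 08:15–09:15, 11:15–12:00.
Ximena ∩ Dana ∩ Eitan: 11:15–12:00.
Windows ≥ 15 min: 11:15–12:00.
Earliest such window starts at 11:15.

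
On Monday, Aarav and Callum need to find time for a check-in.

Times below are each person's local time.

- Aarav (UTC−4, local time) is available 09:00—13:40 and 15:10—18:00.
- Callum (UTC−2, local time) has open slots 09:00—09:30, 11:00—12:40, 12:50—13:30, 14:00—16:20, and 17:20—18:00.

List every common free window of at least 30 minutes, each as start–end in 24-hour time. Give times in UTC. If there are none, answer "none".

13:00–14:40, 14:50–15:30, 16:00–17:40, 19:20–20:00

Aarav → UTC: 13:00–17:40, 19:10–22:00.
Callum → UTC: 11:00–11:30, 13:00–14:40, 14:50–15:30, 16:00–18:20, 19:20–20:00.
Aarav ∩ Callum: 13:00–14:40, 14:50–15:30, 16:00–17:40, 19:20–20:00.
Windows ≥ 30 min: 13:00–14:40, 14:50–15:30, 16:00–17:40, 19:20–20:00.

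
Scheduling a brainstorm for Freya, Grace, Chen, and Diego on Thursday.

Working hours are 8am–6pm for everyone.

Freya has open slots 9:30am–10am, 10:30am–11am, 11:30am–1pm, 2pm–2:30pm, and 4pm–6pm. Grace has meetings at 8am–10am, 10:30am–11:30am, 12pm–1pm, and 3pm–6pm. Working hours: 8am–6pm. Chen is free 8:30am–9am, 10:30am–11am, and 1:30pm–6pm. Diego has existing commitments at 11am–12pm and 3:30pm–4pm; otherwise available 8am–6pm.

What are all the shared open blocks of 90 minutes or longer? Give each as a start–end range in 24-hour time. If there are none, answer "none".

Grace free within 08:00–18:00: 10:00–10:30, 11:30–12:00, 13:00–15:00.
Diego free within 08:00–18:00: 08:00–11:00, 12:00–15:30, 16:00–18:00.
Freya ∩ Grace: 11:30–12:00, 14:00–14:30.
Freya ∩ Grace ∩ Chen: 14:00–14:30.
Freya ∩ Grace ∩ Chen ∩ Diego: 14:00–14:30.
Windows ≥ 90 min: (none).

none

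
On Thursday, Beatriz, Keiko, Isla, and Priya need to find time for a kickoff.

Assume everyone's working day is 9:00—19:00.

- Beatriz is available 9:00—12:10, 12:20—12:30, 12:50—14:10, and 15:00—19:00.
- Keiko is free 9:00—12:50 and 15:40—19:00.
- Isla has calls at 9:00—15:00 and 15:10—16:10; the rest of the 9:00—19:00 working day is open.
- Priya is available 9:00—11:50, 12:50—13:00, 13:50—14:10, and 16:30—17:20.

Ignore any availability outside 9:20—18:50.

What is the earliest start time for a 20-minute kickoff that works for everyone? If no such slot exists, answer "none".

Isla free within 09:00–19:00: 15:00–15:10, 16:10–19:00.
Beatriz ∩ Keiko: 09:00–12:10, 12:20–12:30, 15:40–19:00.
Beatriz ∩ Keiko ∩ Isla: 16:10–19:00.
Beatriz ∩ Keiko ∩ Isla ∩ Priya: 16:30–17:20.
Restricted to 09:20–18:50: 16:30–17:20.
Windows ≥ 20 min: 16:30–17:20.
Earliest such window starts at 16:30.

16:30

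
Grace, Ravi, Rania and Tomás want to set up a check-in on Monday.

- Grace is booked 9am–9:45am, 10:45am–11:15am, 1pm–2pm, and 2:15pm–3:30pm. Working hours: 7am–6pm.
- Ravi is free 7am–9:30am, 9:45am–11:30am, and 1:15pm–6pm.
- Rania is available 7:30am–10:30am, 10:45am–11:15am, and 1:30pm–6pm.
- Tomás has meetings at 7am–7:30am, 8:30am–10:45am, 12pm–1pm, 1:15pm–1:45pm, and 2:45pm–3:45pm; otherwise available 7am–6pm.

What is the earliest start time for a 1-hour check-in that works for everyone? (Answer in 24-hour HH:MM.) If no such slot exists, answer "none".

07:30

Grace free within 07:00–18:00: 07:00–09:00, 09:45–10:45, 11:15–13:00, 14:00–14:15, 15:30–18:00.
Tomás free within 07:00–18:00: 07:30–08:30, 10:45–12:00, 13:00–13:15, 13:45–14:45, 15:45–18:00.
Grace ∩ Ravi: 07:00–09:00, 09:45–10:45, 11:15–11:30, 14:00–14:15, 15:30–18:00.
Grace ∩ Ravi ∩ Rania: 07:30–09:00, 09:45–10:30, 14:00–14:15, 15:30–18:00.
Grace ∩ Ravi ∩ Rania ∩ Tomás: 07:30–08:30, 14:00–14:15, 15:45–18:00.
Windows ≥ 60 min: 07:30–08:30, 15:45–18:00.
Earliest such window starts at 07:30.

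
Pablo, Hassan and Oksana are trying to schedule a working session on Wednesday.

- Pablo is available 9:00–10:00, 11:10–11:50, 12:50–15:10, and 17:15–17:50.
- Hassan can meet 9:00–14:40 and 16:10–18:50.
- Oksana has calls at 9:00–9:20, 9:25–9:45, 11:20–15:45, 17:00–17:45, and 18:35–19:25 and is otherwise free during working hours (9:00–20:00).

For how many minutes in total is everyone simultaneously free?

35 minutes

Oksana free within 09:00–20:00: 09:20–09:25, 09:45–11:20, 15:45–17:00, 17:45–18:35, 19:25–20:00.
Pablo ∩ Hassan: 09:00–10:00, 11:10–11:50, 12:50–14:40, 17:15–17:50.
Pablo ∩ Hassan ∩ Oksana: 09:20–09:25, 09:45–10:00, 11:10–11:20, 17:45–17:50.
Total common minutes: 5 + 15 + 10 + 5 = 35.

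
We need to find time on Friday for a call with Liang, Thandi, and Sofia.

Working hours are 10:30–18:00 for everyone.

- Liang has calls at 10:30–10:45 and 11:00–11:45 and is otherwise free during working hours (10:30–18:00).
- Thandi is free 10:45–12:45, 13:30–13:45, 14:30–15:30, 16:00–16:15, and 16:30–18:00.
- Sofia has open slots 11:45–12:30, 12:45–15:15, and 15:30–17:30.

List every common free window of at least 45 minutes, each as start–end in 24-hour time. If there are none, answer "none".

11:45–12:30, 14:30–15:15, 16:30–17:30

Liang free within 10:30–18:00: 10:45–11:00, 11:45–18:00.
Liang ∩ Thandi: 10:45–11:00, 11:45–12:45, 13:30–13:45, 14:30–15:30, 16:00–16:15, 16:30–18:00.
Liang ∩ Thandi ∩ Sofia: 11:45–12:30, 13:30–13:45, 14:30–15:15, 16:00–16:15, 16:30–17:30.
Windows ≥ 45 min: 11:45–12:30, 14:30–15:15, 16:30–17:30.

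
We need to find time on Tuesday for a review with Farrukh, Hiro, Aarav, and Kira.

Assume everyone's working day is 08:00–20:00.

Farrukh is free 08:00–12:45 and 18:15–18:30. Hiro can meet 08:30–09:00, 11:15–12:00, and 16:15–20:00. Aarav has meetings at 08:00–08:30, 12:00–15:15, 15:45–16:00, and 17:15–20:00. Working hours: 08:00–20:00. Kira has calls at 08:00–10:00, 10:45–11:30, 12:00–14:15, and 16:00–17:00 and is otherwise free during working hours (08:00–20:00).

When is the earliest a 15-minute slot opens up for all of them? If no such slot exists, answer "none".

Aarav free within 08:00–20:00: 08:30–12:00, 15:15–15:45, 16:00–17:15.
Kira free within 08:00–20:00: 10:00–10:45, 11:30–12:00, 14:15–16:00, 17:00–20:00.
Farrukh ∩ Hiro: 08:30–09:00, 11:15–12:00, 18:15–18:30.
Farrukh ∩ Hiro ∩ Aarav: 08:30–09:00, 11:15–12:00.
Farrukh ∩ Hiro ∩ Aarav ∩ Kira: 11:30–12:00.
Windows ≥ 15 min: 11:30–12:00.
Earliest such window starts at 11:30.

11:30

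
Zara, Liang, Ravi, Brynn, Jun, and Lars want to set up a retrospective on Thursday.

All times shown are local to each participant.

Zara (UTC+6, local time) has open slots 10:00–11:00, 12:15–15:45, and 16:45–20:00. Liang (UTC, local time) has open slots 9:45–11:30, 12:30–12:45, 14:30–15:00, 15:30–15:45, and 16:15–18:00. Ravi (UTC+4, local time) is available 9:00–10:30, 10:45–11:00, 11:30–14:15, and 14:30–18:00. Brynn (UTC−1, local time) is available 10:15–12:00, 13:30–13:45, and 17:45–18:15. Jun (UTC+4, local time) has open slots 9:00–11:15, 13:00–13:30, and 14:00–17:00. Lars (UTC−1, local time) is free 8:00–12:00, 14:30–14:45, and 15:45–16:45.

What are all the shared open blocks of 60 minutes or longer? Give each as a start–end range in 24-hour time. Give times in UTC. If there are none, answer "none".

Zara → UTC: 04:00–05:00, 06:15–09:45, 10:45–14:00.
Liang → UTC: 09:45–11:30, 12:30–12:45, 14:30–15:00, 15:30–15:45, 16:15–18:00.
Ravi → UTC: 05:00–06:30, 06:45–07:00, 07:30–10:15, 10:30–14:00.
Brynn → UTC: 11:15–13:00, 14:30–14:45, 18:45–19:15.
Jun → UTC: 05:00–07:15, 09:00–09:30, 10:00–13:00.
Lars → UTC: 09:00–13:00, 15:30–15:45, 16:45–17:45.
Zara ∩ Liang: 10:45–11:30, 12:30–12:45.
Zara ∩ Liang ∩ Ravi: 10:45–11:30, 12:30–12:45.
Zara ∩ Liang ∩ Ravi ∩ Brynn: 11:15–11:30, 12:30–12:45.
Zara ∩ Liang ∩ Ravi ∩ Brynn ∩ Jun: 11:15–11:30, 12:30–12:45.
Zara ∩ Liang ∩ Ravi ∩ Brynn ∩ Jun ∩ Lars: 11:15–11:30, 12:30–12:45.
Windows ≥ 60 min: (none).

none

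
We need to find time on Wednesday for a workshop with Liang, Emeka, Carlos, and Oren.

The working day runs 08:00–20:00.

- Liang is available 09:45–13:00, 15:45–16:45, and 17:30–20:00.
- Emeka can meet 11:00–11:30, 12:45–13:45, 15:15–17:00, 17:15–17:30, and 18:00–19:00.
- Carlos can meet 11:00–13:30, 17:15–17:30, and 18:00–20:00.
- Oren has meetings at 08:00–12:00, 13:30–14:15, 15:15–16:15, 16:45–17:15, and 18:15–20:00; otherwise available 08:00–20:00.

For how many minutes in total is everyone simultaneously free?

Oren free within 08:00–20:00: 12:00–13:30, 14:15–15:15, 16:15–16:45, 17:15–18:15.
Liang ∩ Emeka: 11:00–11:30, 12:45–13:00, 15:45–16:45, 18:00–19:00.
Liang ∩ Emeka ∩ Carlos: 11:00–11:30, 12:45–13:00, 18:00–19:00.
Liang ∩ Emeka ∩ Carlos ∩ Oren: 12:45–13:00, 18:00–18:15.
Total common minutes: 15 + 15 = 30.

30 minutes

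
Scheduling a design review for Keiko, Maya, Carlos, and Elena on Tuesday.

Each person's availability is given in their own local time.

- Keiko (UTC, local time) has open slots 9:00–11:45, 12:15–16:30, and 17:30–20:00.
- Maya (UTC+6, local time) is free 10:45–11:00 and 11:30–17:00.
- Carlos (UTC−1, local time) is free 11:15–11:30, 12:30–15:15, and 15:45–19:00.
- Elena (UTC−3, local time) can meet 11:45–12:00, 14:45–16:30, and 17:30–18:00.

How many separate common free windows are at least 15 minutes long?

Keiko → UTC: 09:00–11:45, 12:15–16:30, 17:30–20:00.
Maya → UTC: 04:45–05:00, 05:30–11:00.
Carlos → UTC: 12:15–12:30, 13:30–16:15, 16:45–20:00.
Elena → UTC: 14:45–15:00, 17:45–19:30, 20:30–21:00.
Keiko ∩ Maya: 09:00–11:00.
Keiko ∩ Maya ∩ Carlos: (none).
Keiko ∩ Maya ∩ Carlos ∩ Elena: (none).
Windows ≥ 15 min: (none).
That's 0 windows.

0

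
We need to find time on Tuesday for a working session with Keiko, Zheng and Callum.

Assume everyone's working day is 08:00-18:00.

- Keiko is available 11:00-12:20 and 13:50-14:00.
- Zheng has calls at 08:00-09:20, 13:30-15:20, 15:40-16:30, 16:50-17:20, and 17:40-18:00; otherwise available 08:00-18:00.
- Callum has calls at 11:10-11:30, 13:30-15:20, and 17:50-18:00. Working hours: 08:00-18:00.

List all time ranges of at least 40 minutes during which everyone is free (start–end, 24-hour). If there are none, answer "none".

11:30–12:20

Zheng free within 08:00–18:00: 09:20–13:30, 15:20–15:40, 16:30–16:50, 17:20–17:40.
Callum free within 08:00–18:00: 08:00–11:10, 11:30–13:30, 15:20–17:50.
Keiko ∩ Zheng: 11:00–12:20.
Keiko ∩ Zheng ∩ Callum: 11:00–11:10, 11:30–12:20.
Windows ≥ 40 min: 11:30–12:20.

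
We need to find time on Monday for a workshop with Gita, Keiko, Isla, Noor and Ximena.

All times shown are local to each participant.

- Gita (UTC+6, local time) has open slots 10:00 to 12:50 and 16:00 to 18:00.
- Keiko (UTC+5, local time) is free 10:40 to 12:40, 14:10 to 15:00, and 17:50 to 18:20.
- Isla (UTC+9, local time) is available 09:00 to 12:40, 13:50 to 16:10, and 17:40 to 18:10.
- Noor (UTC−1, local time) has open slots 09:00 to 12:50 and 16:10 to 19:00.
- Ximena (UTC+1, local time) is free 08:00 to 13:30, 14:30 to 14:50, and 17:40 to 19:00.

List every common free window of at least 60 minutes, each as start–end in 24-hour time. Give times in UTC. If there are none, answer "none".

Gita → UTC: 04:00–06:50, 10:00–12:00.
Keiko → UTC: 05:40–07:40, 09:10–10:00, 12:50–13:20.
Isla → UTC: 00:00–03:40, 04:50–07:10, 08:40–09:10.
Noor → UTC: 10:00–13:50, 17:10–20:00.
Ximena → UTC: 07:00–12:30, 13:30–13:50, 16:40–18:00.
Gita ∩ Keiko: 05:40–06:50.
Gita ∩ Keiko ∩ Isla: 05:40–06:50.
Gita ∩ Keiko ∩ Isla ∩ Noor: (none).
Gita ∩ Keiko ∩ Isla ∩ Noor ∩ Ximena: (none).
Windows ≥ 60 min: (none).

none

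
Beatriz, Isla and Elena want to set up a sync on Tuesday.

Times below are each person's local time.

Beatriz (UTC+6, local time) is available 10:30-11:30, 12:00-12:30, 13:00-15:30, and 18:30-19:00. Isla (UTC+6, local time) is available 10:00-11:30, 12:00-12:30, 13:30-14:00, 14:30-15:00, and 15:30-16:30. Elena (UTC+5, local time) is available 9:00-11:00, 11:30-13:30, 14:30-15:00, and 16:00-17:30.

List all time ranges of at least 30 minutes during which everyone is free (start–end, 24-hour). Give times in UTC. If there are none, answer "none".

Beatriz → UTC: 04:30–05:30, 06:00–06:30, 07:00–09:30, 12:30–13:00.
Isla → UTC: 04:00–05:30, 06:00–06:30, 07:30–08:00, 08:30–09:00, 09:30–10:30.
Elena → UTC: 04:00–06:00, 06:30–08:30, 09:30–10:00, 11:00–12:30.
Beatriz ∩ Isla: 04:30–05:30, 06:00–06:30, 07:30–08:00, 08:30–09:00.
Beatriz ∩ Isla ∩ Elena: 04:30–05:30, 07:30–08:00.
Windows ≥ 30 min: 04:30–05:30, 07:30–08:00.

04:30–05:30, 07:30–08:00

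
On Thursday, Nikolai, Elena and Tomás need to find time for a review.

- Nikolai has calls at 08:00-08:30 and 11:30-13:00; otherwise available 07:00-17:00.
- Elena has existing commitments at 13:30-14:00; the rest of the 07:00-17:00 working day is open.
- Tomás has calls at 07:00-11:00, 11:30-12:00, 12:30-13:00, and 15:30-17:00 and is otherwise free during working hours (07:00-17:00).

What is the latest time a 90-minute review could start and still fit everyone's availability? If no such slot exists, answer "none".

Nikolai free within 07:00–17:00: 07:00–08:00, 08:30–11:30, 13:00–17:00.
Elena free within 07:00–17:00: 07:00–13:30, 14:00–17:00.
Tomás free within 07:00–17:00: 11:00–11:30, 12:00–12:30, 13:00–15:30.
Nikolai ∩ Elena: 07:00–08:00, 08:30–11:30, 13:00–13:30, 14:00–17:00.
Nikolai ∩ Elena ∩ Tomás: 11:00–11:30, 13:00–13:30, 14:00–15:30.
Windows ≥ 90 min: 14:00–15:30.
Latest start in the last window 14:00–15:30 is 15:30 − 90 min = 14:00.

14:00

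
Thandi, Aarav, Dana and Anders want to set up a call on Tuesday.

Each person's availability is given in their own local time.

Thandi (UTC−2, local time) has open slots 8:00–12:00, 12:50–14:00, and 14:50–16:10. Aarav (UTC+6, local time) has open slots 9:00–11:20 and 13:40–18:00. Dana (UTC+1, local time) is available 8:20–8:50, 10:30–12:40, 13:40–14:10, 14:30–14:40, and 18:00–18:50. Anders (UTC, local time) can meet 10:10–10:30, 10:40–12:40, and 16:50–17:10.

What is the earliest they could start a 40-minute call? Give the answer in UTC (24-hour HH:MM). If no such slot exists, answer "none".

10:40

Thandi → UTC: 10:00–14:00, 14:50–16:00, 16:50–18:10.
Aarav → UTC: 03:00–05:20, 07:40–12:00.
Dana → UTC: 07:20–07:50, 09:30–11:40, 12:40–13:10, 13:30–13:40, 17:00–17:50.
Anders → UTC: 10:10–10:30, 10:40–12:40, 16:50–17:10.
Thandi ∩ Aarav: 10:00–12:00.
Thandi ∩ Aarav ∩ Dana: 10:00–11:40.
Thandi ∩ Aarav ∩ Dana ∩ Anders: 10:10–10:30, 10:40–11:40.
Windows ≥ 40 min: 10:40–11:40.
Earliest such window starts at 10:40.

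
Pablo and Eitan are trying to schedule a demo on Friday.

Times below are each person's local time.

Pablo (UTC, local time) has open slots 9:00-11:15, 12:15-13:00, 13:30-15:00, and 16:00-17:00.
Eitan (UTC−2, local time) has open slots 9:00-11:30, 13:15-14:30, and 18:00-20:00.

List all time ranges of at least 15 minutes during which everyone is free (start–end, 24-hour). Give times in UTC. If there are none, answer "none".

Pablo → UTC: 09:00–11:15, 12:15–13:00, 13:30–15:00, 16:00–17:00.
Eitan → UTC: 11:00–13:30, 15:15–16:30, 20:00–22:00.
Pablo ∩ Eitan: 11:00–11:15, 12:15–13:00, 16:00–16:30.
Windows ≥ 15 min: 11:00–11:15, 12:15–13:00, 16:00–16:30.

11:00–11:15, 12:15–13:00, 16:00–16:30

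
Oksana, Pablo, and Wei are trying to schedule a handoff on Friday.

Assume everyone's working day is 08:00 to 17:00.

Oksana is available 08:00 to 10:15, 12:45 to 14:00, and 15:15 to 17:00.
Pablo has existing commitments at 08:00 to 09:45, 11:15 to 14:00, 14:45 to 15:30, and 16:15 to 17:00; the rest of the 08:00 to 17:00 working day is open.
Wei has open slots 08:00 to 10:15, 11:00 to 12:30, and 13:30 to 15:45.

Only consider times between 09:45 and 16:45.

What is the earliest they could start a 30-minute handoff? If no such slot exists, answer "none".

Pablo free within 08:00–17:00: 09:45–11:15, 14:00–14:45, 15:30–16:15.
Oksana ∩ Pablo: 09:45–10:15, 15:30–16:15.
Oksana ∩ Pablo ∩ Wei: 09:45–10:15, 15:30–15:45.
Restricted to 09:45–16:45: 09:45–10:15, 15:30–15:45.
Windows ≥ 30 min: 09:45–10:15.
Earliest such window starts at 09:45.

09:45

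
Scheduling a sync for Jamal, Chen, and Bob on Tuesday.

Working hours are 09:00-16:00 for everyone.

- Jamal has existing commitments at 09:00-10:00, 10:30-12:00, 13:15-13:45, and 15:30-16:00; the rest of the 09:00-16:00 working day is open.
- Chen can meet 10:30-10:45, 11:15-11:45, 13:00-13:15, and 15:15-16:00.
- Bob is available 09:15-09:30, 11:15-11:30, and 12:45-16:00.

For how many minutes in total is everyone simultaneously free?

Jamal free within 09:00–16:00: 10:00–10:30, 12:00–13:15, 13:45–15:30.
Jamal ∩ Chen: 13:00–13:15, 15:15–15:30.
Jamal ∩ Chen ∩ Bob: 13:00–13:15, 15:15–15:30.
Total common minutes: 15 + 15 = 30.

30 minutes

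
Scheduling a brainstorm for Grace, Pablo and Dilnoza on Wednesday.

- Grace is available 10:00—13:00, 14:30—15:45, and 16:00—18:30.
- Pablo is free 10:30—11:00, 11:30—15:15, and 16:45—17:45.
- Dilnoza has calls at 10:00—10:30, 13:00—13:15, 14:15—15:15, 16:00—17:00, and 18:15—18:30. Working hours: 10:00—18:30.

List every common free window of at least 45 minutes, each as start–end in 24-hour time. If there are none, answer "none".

Dilnoza free within 10:00–18:30: 10:30–13:00, 13:15–14:15, 15:15–16:00, 17:00–18:15.
Grace ∩ Pablo: 10:30–11:00, 11:30–13:00, 14:30–15:15, 16:45–17:45.
Grace ∩ Pablo ∩ Dilnoza: 10:30–11:00, 11:30–13:00, 17:00–17:45.
Windows ≥ 45 min: 11:30–13:00, 17:00–17:45.

11:30–13:00, 17:00–17:45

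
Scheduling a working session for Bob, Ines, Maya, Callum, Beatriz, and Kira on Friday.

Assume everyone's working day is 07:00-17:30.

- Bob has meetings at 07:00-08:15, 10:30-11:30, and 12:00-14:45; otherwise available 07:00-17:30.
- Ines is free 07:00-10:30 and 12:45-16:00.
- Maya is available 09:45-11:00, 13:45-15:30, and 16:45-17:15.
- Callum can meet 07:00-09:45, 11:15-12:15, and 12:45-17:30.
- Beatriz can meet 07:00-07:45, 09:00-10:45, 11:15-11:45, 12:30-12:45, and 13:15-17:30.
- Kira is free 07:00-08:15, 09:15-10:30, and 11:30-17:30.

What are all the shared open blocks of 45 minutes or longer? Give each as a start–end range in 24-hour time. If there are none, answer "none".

14:45–15:30

Bob free within 07:00–17:30: 08:15–10:30, 11:30–12:00, 14:45–17:30.
Bob ∩ Ines: 08:15–10:30, 14:45–16:00.
Bob ∩ Ines ∩ Maya: 09:45–10:30, 14:45–15:30.
Bob ∩ Ines ∩ Maya ∩ Callum: 14:45–15:30.
Bob ∩ Ines ∩ Maya ∩ Callum ∩ Beatriz: 14:45–15:30.
Bob ∩ Ines ∩ Maya ∩ Callum ∩ Beatriz ∩ Kira: 14:45–15:30.
Windows ≥ 45 min: 14:45–15:30.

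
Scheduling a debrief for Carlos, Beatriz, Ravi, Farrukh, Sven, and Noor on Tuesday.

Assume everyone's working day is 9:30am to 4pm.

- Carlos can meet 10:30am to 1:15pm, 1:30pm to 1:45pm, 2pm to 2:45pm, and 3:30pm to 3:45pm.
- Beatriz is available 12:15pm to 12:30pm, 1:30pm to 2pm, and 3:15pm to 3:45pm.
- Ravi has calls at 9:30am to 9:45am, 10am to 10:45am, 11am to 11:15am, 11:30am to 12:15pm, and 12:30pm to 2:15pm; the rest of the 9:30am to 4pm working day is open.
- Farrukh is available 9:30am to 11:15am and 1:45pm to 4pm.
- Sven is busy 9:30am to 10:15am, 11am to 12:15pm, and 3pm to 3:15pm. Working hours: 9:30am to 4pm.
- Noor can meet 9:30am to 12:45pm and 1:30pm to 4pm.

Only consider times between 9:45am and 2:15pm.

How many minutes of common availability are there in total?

Ravi free within 09:30–16:00: 09:45–10:00, 10:45–11:00, 11:15–11:30, 12:15–12:30, 14:15–16:00.
Sven free within 09:30–16:00: 10:15–11:00, 12:15–15:00, 15:15–16:00.
Carlos ∩ Beatriz: 12:15–12:30, 13:30–13:45, 15:30–15:45.
Carlos ∩ Beatriz ∩ Ravi: 12:15–12:30, 15:30–15:45.
Carlos ∩ Beatriz ∩ Ravi ∩ Farrukh: 15:30–15:45.
Carlos ∩ Beatriz ∩ Ravi ∩ Farrukh ∩ Sven: 15:30–15:45.
Carlos ∩ Beatriz ∩ Ravi ∩ Farrukh ∩ Sven ∩ Noor: 15:30–15:45.
Restricted to 09:45–14:15: (none).
Total common minutes: 0.

0 minutes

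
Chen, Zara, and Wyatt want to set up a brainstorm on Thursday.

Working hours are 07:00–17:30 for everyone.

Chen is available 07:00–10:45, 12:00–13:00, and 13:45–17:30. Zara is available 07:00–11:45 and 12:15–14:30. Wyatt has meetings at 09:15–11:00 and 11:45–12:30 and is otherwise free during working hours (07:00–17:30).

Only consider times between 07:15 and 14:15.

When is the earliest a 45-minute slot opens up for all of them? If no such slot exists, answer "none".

07:15

Wyatt free within 07:00–17:30: 07:00–09:15, 11:00–11:45, 12:30–17:30.
Chen ∩ Zara: 07:00–10:45, 12:15–13:00, 13:45–14:30.
Chen ∩ Zara ∩ Wyatt: 07:00–09:15, 12:30–13:00, 13:45–14:30.
Restricted to 07:15–14:15: 07:15–09:15, 12:30–13:00, 13:45–14:15.
Windows ≥ 45 min: 07:15–09:15.
Earliest such window starts at 07:15.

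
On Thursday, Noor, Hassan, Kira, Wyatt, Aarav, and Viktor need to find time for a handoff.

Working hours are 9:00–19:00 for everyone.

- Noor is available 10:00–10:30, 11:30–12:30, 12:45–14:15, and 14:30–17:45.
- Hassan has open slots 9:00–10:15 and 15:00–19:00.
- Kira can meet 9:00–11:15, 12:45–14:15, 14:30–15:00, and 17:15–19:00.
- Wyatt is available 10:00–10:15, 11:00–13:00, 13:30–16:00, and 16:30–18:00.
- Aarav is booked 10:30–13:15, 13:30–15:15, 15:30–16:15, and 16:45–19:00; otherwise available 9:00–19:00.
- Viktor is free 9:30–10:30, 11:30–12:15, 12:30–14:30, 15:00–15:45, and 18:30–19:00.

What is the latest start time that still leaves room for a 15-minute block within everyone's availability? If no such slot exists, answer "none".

Aarav free within 09:00–19:00: 09:00–10:30, 13:15–13:30, 15:15–15:30, 16:15–16:45.
Noor ∩ Hassan: 10:00–10:15, 15:00–17:45.
Noor ∩ Hassan ∩ Kira: 10:00–10:15, 17:15–17:45.
Noor ∩ Hassan ∩ Kira ∩ Wyatt: 10:00–10:15, 17:15–17:45.
Noor ∩ Hassan ∩ Kira ∩ Wyatt ∩ Aarav: 10:00–10:15.
Noor ∩ Hassan ∩ Kira ∩ Wyatt ∩ Aarav ∩ Viktor: 10:00–10:15.
Windows ≥ 15 min: 10:00–10:15.
Latest start in the last window 10:00–10:15 is 10:15 − 15 min = 10:00.

10:00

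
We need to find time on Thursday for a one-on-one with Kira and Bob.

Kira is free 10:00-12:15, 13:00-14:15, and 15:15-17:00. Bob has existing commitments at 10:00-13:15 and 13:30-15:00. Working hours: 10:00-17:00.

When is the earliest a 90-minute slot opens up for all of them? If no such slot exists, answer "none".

Bob free within 10:00–17:00: 13:15–13:30, 15:00–17:00.
Kira ∩ Bob: 13:15–13:30, 15:15–17:00.
Windows ≥ 90 min: 15:15–17:00.
Earliest such window starts at 15:15.

15:15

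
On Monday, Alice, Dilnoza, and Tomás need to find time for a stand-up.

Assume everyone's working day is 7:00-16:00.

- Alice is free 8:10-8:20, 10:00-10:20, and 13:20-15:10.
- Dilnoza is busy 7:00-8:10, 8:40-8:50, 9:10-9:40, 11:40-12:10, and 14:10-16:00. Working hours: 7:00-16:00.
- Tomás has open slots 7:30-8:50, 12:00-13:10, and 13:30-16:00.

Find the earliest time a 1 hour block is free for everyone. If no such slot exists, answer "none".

Dilnoza free within 07:00–16:00: 08:10–08:40, 08:50–09:10, 09:40–11:40, 12:10–14:10.
Alice ∩ Dilnoza: 08:10–08:20, 10:00–10:20, 13:20–14:10.
Alice ∩ Dilnoza ∩ Tomás: 08:10–08:20, 13:30–14:10.
Windows ≥ 60 min: (none).

none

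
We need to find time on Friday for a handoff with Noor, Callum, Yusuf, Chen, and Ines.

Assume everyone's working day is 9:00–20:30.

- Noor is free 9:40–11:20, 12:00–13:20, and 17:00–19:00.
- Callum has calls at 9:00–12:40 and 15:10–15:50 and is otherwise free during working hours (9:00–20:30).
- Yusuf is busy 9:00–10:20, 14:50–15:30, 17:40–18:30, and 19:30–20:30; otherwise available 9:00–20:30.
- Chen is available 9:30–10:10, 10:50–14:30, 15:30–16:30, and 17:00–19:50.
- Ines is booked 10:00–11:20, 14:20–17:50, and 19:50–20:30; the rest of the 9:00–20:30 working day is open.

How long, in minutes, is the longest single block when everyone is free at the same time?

40 minutes

Callum free within 09:00–20:30: 12:40–15:10, 15:50–20:30.
Yusuf free within 09:00–20:30: 10:20–14:50, 15:30–17:40, 18:30–19:30.
Ines free within 09:00–20:30: 09:00–10:00, 11:20–14:20, 17:50–19:50.
Noor ∩ Callum: 12:40–13:20, 17:00–19:00.
Noor ∩ Callum ∩ Yusuf: 12:40–13:20, 17:00–17:40, 18:30–19:00.
Noor ∩ Callum ∩ Yusuf ∩ Chen: 12:40–13:20, 17:00–17:40, 18:30–19:00.
Noor ∩ Callum ∩ Yusuf ∩ Chen ∩ Ines: 12:40–13:20, 18:30–19:00.
Common window lengths: 40, 30 min; longest is 40.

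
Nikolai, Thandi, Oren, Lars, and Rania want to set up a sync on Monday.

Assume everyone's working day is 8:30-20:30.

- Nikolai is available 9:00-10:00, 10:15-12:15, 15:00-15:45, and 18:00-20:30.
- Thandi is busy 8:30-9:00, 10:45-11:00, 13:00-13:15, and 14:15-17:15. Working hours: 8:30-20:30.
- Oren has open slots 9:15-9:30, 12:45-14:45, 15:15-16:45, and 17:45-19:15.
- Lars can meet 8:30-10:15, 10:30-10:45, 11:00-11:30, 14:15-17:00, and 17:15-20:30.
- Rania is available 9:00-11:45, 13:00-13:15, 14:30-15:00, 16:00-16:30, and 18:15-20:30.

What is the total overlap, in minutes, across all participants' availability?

75 minutes

Thandi free within 08:30–20:30: 09:00–10:45, 11:00–13:00, 13:15–14:15, 17:15–20:30.
Nikolai ∩ Thandi: 09:00–10:00, 10:15–10:45, 11:00–12:15, 18:00–20:30.
Nikolai ∩ Thandi ∩ Oren: 09:15–09:30, 18:00–19:15.
Nikolai ∩ Thandi ∩ Oren ∩ Lars: 09:15–09:30, 18:00–19:15.
Nikolai ∩ Thandi ∩ Oren ∩ Lars ∩ Rania: 09:15–09:30, 18:15–19:15.
Total common minutes: 15 + 60 = 75.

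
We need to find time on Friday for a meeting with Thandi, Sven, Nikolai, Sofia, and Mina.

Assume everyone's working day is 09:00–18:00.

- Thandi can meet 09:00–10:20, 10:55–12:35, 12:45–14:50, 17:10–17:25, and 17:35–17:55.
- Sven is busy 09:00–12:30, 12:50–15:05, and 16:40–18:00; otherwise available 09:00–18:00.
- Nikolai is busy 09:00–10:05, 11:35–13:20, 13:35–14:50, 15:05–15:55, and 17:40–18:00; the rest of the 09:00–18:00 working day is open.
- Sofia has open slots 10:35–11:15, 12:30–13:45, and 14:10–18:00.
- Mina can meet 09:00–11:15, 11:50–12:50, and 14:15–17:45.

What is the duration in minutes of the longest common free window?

Sven free within 09:00–18:00: 12:30–12:50, 15:05–16:40.
Nikolai free within 09:00–18:00: 10:05–11:35, 13:20–13:35, 14:50–15:05, 15:55–17:40.
Thandi ∩ Sven: 12:30–12:35, 12:45–12:50.
Thandi ∩ Sven ∩ Nikolai: (none).
Thandi ∩ Sven ∩ Nikolai ∩ Sofia: (none).
Thandi ∩ Sven ∩ Nikolai ∩ Sofia ∩ Mina: (none).
No common window.

0 minutes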